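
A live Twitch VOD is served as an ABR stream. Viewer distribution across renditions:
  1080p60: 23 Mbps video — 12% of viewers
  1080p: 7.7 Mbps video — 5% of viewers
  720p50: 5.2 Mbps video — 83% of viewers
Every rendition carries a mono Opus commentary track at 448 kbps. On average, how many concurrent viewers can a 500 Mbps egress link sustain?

63

Audio: 448 kbps = 0.448 Mbps.
Average per-viewer bitrate: 0.12×23.448 + 0.05×8.148 + 0.83×5.648 = 7.909 Mbps.
500 Mbps = 500.0 Mbps; 500.0 / 7.909 = 63.22 → 63.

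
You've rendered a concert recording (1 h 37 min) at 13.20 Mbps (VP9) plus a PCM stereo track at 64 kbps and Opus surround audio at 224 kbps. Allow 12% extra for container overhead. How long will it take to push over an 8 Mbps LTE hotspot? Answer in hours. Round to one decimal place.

1 h 37 min = 97 min = 5820 s
Audio total: 64 + 224 = 288 kbps = 0.288 Mbps.
Total bitrate: 13.488 Mbps.
File: 13.488 Mbps × 5820 s = 78500.2 Mb.
With 12% container overhead: ×1.12. → 87920.2 Mb.
At 8 Mbps: 87920.2 / 8 = 10990.0 s ≈ 3.05 hours.

3.1 hours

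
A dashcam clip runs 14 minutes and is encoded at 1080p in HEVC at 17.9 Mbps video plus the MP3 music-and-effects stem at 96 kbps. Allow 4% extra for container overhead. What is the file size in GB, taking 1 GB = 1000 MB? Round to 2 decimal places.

1.97 GB

14 min = 840 s
Audio: 96 kbps = 0.096 Mbps.
Total bitrate: 17.9 + 0.096 = 17.996 Mbps.
Stream data: 17.996 Mbps × 840 s = 15116.6 Mb.
With 4% container overhead: ×1.04.
15,721 Mb ÷ 8 = 1,965 MB → 1.965 GB.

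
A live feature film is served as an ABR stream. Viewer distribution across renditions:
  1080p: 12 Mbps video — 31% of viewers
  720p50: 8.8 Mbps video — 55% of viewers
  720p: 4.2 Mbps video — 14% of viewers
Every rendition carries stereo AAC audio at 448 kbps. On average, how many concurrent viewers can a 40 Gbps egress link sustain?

4168

Audio: 448 kbps = 0.448 Mbps.
Average per-viewer bitrate: 0.31×12.448 + 0.55×9.248 + 0.14×4.648 = 9.596 Mbps.
40 Gbps = 40,000 Mbps; 40,000 / 9.596 = 4168.40 → 4168.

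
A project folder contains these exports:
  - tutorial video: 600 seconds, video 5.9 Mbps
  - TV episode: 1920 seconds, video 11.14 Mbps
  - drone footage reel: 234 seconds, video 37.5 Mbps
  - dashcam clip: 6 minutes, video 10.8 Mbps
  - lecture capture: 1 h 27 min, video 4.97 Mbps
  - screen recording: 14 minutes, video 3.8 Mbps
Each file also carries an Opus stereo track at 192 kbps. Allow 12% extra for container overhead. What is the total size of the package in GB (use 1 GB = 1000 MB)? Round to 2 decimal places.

Audio: 192 kbps = 0.192 Mbps.
tutorial video: 6.092 Mbps × 600 s × 1.12 = 4093.8 Mb
TV episode: 11.332 Mbps × 1920 s × 1.12 = 24368.3 Mb
drone footage reel: 37.692 Mbps × 234 s × 1.12 = 9878.3 Mb
dashcam clip: 10.992 Mbps × 360 s × 1.12 = 4432.0 Mb
lecture capture: 5.162 Mbps × 5220 s × 1.12 = 30179.1 Mb
screen recording: 3.992 Mbps × 840 s × 1.12 = 3755.7 Mb
Total: 76707.2 Mb = 9588.4 MB.
= 9.588 GB.

9.59 GB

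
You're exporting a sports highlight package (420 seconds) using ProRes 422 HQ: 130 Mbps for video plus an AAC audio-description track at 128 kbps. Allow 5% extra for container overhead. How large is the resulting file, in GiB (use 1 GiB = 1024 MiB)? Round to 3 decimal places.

6.681 GiB

Audio: 128 kbps = 0.128 Mbps.
Total bitrate: 130 + 0.128 = 130.128 Mbps.
Stream data: 130.128 Mbps × 420 s = 54653.8 Mb.
With 5% container overhead: ×1.05.
57,386 Mb = 7,173,306,000 bytes ÷ 1,073,741,824 = 6.681 GiB.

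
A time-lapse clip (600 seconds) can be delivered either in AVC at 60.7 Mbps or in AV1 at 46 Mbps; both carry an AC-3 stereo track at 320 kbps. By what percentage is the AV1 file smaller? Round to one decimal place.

24.1%

Audio: 320 kbps = 0.320 Mbps.
AVC: 61.020 Mbps × 600 s = 36612.0 Mb = 4.577 GB.
AV1: 46.320 Mbps × 600 s = 27792.0 Mb = 3.474 GB.
Reduction: (1 − 3.474/4.577) × 100 = 24.09%.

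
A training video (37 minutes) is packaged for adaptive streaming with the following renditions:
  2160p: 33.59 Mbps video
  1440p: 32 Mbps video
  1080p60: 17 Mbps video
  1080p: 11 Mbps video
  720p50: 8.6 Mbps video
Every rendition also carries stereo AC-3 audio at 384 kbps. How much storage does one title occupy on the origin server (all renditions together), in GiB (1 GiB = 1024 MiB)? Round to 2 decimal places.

26.91 GiB

37 min = 2220 s
Audio: 384 kbps = 0.384 Mbps.
Sum of rendition bitrates: (33.59+0.384) + (32+0.384) + (17+0.384) + (11+0.384) + (8.6+0.384) = 104.110 Mbps.
× 2220 s = 231,124 Mb = 28,891 MB = 26.91 GiB.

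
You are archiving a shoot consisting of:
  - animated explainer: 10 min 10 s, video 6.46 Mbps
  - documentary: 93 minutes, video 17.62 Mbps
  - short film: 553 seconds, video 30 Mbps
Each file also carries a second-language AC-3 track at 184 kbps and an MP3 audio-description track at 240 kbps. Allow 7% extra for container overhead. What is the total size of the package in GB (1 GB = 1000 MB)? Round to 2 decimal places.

Audio total: 184 + 240 = 424 kbps = 0.424 Mbps.
animated explainer: 6.884 Mbps × 610 s × 1.07 = 4493.2 Mb
documentary: 18.044 Mbps × 5580 s × 1.07 = 107733.5 Mb
short film: 30.424 Mbps × 553 s × 1.07 = 18002.2 Mb
Total: 130228.9 Mb = 16278.6 MB.
= 16.28 GB.

16.28 GB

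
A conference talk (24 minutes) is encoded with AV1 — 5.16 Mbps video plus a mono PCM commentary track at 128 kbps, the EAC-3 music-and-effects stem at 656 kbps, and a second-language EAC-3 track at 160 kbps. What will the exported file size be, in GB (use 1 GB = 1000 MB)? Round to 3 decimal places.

1.099 GB

24 min = 1440 s
Audio total: 128 + 656 + 160 = 944 kbps = 0.944 Mbps.
Total bitrate: 5.16 + 0.944 = 6.104 Mbps.
Stream data: 6.104 Mbps × 1440 s = 8789.8 Mb.
8,790 Mb ÷ 8 = 1,099 MB → 1.099 GB.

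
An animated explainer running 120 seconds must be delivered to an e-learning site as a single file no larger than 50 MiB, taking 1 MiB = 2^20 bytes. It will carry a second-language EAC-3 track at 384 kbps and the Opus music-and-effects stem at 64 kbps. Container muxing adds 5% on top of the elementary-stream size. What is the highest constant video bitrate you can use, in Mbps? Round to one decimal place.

Budget: 50 MiB = 419.4 Mb.
Stream payload after overhead: 419.4 / 1.05 = 399.5 Mb.
Total bitrate budget: 399.5 Mb / 120 s = 3.329 Mbps.
Audio total: 384 + 64 = 448 kbps = 0.448 Mbps.
Video: 3.329 − 0.448 = 2.881 Mbps.

2.9 Mbps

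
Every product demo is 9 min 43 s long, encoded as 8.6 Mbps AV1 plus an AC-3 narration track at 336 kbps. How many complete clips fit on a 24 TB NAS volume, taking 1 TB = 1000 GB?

9 min 43 s = 583 s
Audio: 336 kbps = 0.336 Mbps.
Total bitrate: 8.936 Mbps.
Per item: 8.936 Mbps × 583 s = 5,210 Mb = 651.2 MB.
Capacity: 24 TB = 192,000,000 Mb; 36854.41 items → 36854 complete.

36854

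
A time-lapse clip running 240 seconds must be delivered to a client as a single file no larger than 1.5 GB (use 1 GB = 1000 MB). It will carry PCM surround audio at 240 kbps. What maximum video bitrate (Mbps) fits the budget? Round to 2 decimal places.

Budget: 1.5 GB = 12000.0 Mb.
Total bitrate budget: 12000.0 Mb / 240 s = 50.000 Mbps.
Audio: 240 kbps = 0.240 Mbps.
Video: 50.000 − 0.240 = 49.760 Mbps.

49.76 Mbps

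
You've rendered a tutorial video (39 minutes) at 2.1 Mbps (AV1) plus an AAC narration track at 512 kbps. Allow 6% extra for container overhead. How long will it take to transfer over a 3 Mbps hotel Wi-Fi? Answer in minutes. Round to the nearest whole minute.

39 min = 2340 s
Audio: 512 kbps = 0.512 Mbps.
Total bitrate: 2.612 Mbps.
File: 2.612 Mbps × 2340 s = 6112.1 Mb.
With 6% container overhead: ×1.06. → 6478.8 Mb.
At 3 Mbps: 6478.8 / 3 = 2159.6 s ≈ 36 minutes.

36 minutes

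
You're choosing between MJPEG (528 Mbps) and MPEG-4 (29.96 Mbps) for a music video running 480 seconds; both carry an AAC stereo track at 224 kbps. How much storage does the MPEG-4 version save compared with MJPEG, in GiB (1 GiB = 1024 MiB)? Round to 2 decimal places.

Audio: 224 kbps = 0.224 Mbps.
MJPEG: 528.224 Mbps × 480 s = 253547.5 Mb = 29.517 GiB.
MPEG-4: 30.184 Mbps × 480 s = 14488.3 Mb = 1.687 GiB.
Saving: 29.517 − 1.687 = 27.830 GiB.

27.83 GiB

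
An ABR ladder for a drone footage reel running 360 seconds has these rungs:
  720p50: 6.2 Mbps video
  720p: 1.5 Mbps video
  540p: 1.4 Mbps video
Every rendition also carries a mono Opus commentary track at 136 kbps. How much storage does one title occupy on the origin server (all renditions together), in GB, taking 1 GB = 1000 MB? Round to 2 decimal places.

0.43 GB

Audio: 136 kbps = 0.136 Mbps.
Sum of rendition bitrates: (6.2+0.136) + (1.5+0.136) + (1.4+0.136) = 9.508 Mbps.
× 360 s = 3,423 Mb = 427.9 MB = 0.4279 GB.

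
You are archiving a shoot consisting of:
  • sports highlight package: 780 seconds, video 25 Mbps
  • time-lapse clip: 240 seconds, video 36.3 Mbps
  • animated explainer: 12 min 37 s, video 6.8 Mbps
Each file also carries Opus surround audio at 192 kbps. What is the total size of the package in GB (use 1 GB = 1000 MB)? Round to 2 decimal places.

Audio: 192 kbps = 0.192 Mbps.
sports highlight package: 25.192 Mbps × 780 s = 19649.8 Mb
time-lapse clip: 36.492 Mbps × 240 s = 8758.1 Mb
animated explainer: 6.992 Mbps × 757 s = 5292.9 Mb
Total: 33700.8 Mb = 4212.6 MB.
= 4.213 GB.

4.21 GB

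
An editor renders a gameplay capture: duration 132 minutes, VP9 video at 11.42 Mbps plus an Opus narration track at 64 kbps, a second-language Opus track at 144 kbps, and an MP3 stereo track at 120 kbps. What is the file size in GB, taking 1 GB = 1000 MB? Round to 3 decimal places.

11.631 GB

132 min = 7920 s
Audio total: 64 + 144 + 120 = 328 kbps = 0.328 Mbps.
Total bitrate: 11.42 + 0.328 = 11.748 Mbps.
Stream data: 11.748 Mbps × 7920 s = 93044.2 Mb.
93,044 Mb ÷ 8 = 11,631 MB → 11.63 GB.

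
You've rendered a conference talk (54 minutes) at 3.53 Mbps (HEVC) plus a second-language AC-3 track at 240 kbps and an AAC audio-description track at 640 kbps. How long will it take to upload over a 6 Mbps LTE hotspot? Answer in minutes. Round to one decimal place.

39.7 minutes

54 min = 3240 s
Audio total: 240 + 640 = 880 kbps = 0.880 Mbps.
Total bitrate: 4.410 Mbps.
File: 4.410 Mbps × 3240 s = 14288.4 Mb.
At 6 Mbps: 14288.4 / 6 = 2381.4 s ≈ 39.7 minutes.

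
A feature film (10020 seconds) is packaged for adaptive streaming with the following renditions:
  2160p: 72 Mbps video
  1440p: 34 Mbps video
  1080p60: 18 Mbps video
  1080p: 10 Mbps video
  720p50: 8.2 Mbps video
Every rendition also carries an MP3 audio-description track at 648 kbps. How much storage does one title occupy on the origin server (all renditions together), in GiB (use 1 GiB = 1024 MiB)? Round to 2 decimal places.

169.65 GiB

Audio: 648 kbps = 0.648 Mbps.
Sum of rendition bitrates: (72+0.648) + (34+0.648) + (18+0.648) + (10+0.648) + (8.2+0.648) = 145.440 Mbps.
× 10020 s = 1,457,309 Mb = 182,164 MB = 169.7 GiB.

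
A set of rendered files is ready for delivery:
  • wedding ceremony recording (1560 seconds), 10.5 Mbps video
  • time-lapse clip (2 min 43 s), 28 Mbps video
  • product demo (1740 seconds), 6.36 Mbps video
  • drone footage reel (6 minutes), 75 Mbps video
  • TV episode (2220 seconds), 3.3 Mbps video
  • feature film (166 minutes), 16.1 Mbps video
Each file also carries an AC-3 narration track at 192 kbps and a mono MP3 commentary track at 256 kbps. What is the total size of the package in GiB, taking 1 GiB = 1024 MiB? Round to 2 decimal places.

27.23 GiB

Audio total: 192 + 256 = 448 kbps = 0.448 Mbps.
wedding ceremony recording: 10.948 Mbps × 1560 s = 17078.9 Mb
time-lapse clip: 28.448 Mbps × 163 s = 4637.0 Mb
product demo: 6.808 Mbps × 1740 s = 11845.9 Mb
drone footage reel: 75.448 Mbps × 360 s = 27161.3 Mb
TV episode: 3.748 Mbps × 2220 s = 8320.6 Mb
feature film: 16.548 Mbps × 9960 s = 164818.1 Mb
Total: 233861.7 Mb = 29232.7 MB.
= 27.23 GiB.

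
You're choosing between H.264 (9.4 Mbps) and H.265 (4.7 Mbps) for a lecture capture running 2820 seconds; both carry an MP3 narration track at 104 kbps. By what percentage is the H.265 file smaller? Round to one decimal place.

49.5%

Audio: 104 kbps = 0.104 Mbps.
H.264: 9.504 Mbps × 2820 s = 26801.3 Mb = 3.350 GB.
H.265: 4.804 Mbps × 2820 s = 13547.3 Mb = 1.693 GB.
Reduction: (1 − 1.693/3.350) × 100 = 49.45%.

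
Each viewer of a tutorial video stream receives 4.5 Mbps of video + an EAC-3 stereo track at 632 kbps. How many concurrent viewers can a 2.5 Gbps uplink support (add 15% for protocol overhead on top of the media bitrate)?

423

Audio: 632 kbps = 0.632 Mbps.
Per-viewer media rate: 5.132 Mbps.
On the wire with 15% overhead: 5.902 Mbps.
2.5 Gbps = 2,500 Mbps; 2,500 / 5.902 = 423.60 → 423 viewers.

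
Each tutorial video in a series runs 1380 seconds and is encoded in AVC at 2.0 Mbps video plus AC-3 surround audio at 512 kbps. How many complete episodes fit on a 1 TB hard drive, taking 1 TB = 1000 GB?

Audio: 512 kbps = 0.512 Mbps.
Total bitrate: 2.512 Mbps.
Per item: 2.512 Mbps × 1380 s = 3,467 Mb = 433.3 MB.
Capacity: 1 TB = 8,000,000 Mb; 2307.76 items → 2307 complete.

2307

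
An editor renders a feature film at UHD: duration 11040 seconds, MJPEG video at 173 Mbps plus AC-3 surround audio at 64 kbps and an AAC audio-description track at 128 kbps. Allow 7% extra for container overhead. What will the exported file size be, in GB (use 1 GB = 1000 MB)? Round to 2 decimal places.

Audio total: 64 + 128 = 192 kbps = 0.192 Mbps.
Total bitrate: 173 + 0.192 = 173.192 Mbps.
Stream data: 173.192 Mbps × 11040 s = 1912039.7 Mb.
With 7% container overhead: ×1.07.
2,045,882 Mb ÷ 8 = 255,735 MB → 255.7 GB.

255.74 GB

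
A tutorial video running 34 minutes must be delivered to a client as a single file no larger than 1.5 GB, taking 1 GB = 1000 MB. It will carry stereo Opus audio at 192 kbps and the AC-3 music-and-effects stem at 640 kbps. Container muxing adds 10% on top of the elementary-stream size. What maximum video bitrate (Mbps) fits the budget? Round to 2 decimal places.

4.52 Mbps

Budget: 1.5 GB = 12000.0 Mb.
Stream payload after overhead: 12000.0 / 1.10 = 10909.1 Mb.
34 min = 2040 s
Total bitrate budget: 10909.1 Mb / 2040 s = 5.348 Mbps.
Audio total: 192 + 640 = 832 kbps = 0.832 Mbps.
Video: 5.348 − 0.832 = 4.516 Mbps.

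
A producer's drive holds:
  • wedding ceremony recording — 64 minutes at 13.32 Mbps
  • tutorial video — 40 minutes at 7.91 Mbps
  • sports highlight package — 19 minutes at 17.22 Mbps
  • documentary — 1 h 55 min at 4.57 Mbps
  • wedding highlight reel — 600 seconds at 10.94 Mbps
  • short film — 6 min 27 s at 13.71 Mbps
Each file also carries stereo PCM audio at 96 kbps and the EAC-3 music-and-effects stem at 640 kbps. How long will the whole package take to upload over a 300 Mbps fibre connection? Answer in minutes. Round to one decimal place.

8.0 minutes

Audio total: 96 + 640 = 736 kbps = 0.736 Mbps.
wedding ceremony recording: 14.056 Mbps × 3840 s = 53975.0 Mb
tutorial video: 8.646 Mbps × 2400 s = 20750.4 Mb
sports highlight package: 17.956 Mbps × 1140 s = 20469.8 Mb
documentary: 5.306 Mbps × 6900 s = 36611.4 Mb
wedding highlight reel: 11.676 Mbps × 600 s = 7005.6 Mb
short film: 14.446 Mbps × 387 s = 5590.6 Mb
Total: 144402.9 Mb = 18050.4 MB.
At 300 Mbps: 144402.9 / 300 = 481 s ≈ 8.02 minutes.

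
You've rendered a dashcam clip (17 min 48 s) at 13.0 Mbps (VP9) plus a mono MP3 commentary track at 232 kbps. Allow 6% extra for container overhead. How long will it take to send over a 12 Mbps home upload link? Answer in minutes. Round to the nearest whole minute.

21 minutes

17 min 48 s = 1068 s
Audio: 232 kbps = 0.232 Mbps.
Total bitrate: 13.232 Mbps.
File: 13.232 Mbps × 1068 s = 14131.8 Mb.
With 6% container overhead: ×1.06. → 14979.7 Mb.
At 12 Mbps: 14979.7 / 12 = 1248.3 s ≈ 20.8 minutes.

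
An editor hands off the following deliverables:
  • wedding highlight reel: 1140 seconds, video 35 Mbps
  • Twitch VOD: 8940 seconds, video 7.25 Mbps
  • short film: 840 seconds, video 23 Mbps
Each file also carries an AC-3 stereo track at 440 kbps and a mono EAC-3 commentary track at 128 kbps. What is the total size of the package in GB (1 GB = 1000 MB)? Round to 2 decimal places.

16.28 GB

Audio total: 440 + 128 = 568 kbps = 0.568 Mbps.
wedding highlight reel: 35.568 Mbps × 1140 s = 40547.5 Mb
Twitch VOD: 7.818 Mbps × 8940 s = 69892.9 Mb
short film: 23.568 Mbps × 840 s = 19797.1 Mb
Total: 130237.6 Mb = 16279.7 MB.
= 16.28 GB.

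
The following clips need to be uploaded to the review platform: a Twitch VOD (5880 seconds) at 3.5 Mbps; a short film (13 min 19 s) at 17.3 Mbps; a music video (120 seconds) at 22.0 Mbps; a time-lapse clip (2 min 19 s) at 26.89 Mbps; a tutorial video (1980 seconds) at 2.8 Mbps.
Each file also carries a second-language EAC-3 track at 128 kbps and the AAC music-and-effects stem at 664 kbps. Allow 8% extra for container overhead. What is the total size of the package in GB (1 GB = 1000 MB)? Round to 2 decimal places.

7.21 GB

Audio total: 128 + 664 = 792 kbps = 0.792 Mbps.
Twitch VOD: 4.292 Mbps × 5880 s × 1.08 = 27255.9 Mb
short film: 18.092 Mbps × 799 s × 1.08 = 15611.9 Mb
music video: 22.792 Mbps × 120 s × 1.08 = 2953.8 Mb
time-lapse clip: 27.682 Mbps × 139 s × 1.08 = 4155.6 Mb
tutorial video: 3.592 Mbps × 1980 s × 1.08 = 7681.1 Mb
Total: 57658.5 Mb = 7207.3 MB.
= 7.207 GB.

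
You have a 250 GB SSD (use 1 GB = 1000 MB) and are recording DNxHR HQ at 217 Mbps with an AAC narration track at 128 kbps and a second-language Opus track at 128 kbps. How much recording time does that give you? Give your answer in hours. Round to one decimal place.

2.6 hours

Audio total: 128 + 128 = 256 kbps = 0.256 Mbps.
Total bitrate: 217 + 0.256 = 217.256 Mbps.
Capacity: 250 GB = 2,000,000 Mb.
Recording time: 2,000,000 / 217.256 = 9,206 s ≈ 2.56 hours.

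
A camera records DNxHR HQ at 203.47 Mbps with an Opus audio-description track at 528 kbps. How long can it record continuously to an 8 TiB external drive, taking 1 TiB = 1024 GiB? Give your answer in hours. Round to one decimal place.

Audio: 528 kbps = 0.528 Mbps.
Total bitrate: 203.47 + 0.528 = 203.998 Mbps.
Capacity: 8 TiB = 70,368,744 Mb.
Recording time: 70,368,744 / 203.998 = 344,948 s ≈ 95.8 hours.

95.8 hours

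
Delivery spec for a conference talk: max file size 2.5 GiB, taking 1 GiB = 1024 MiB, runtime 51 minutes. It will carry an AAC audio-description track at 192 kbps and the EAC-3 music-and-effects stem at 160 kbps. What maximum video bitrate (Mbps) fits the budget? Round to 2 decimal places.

Budget: 2.5 GiB = 21474.8 Mb.
51 min = 3060 s
Total bitrate budget: 21474.8 Mb / 3060 s = 7.018 Mbps.
Audio total: 192 + 160 = 352 kbps = 0.352 Mbps.
Video: 7.018 − 0.352 = 6.666 Mbps.

6.67 Mbps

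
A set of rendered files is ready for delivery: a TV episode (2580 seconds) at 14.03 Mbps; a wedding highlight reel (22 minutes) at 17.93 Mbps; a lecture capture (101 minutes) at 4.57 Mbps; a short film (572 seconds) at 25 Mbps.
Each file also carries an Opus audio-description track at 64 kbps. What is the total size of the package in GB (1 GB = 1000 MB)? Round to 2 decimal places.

Audio: 64 kbps = 0.064 Mbps.
TV episode: 14.094 Mbps × 2580 s = 36362.5 Mb
wedding highlight reel: 17.994 Mbps × 1320 s = 23752.1 Mb
lecture capture: 4.634 Mbps × 6060 s = 28082.0 Mb
short film: 25.064 Mbps × 572 s = 14336.6 Mb
Total: 102533.2 Mb = 12816.7 MB.
= 12.82 GB.

12.82 GB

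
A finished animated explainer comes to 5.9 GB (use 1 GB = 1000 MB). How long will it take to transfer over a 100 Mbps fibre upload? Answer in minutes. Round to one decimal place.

File: 5.9 GB = 47200.0 Mb.
At 100 Mbps: 47200.0 / 100 = 472.0 s ≈ 7.87 minutes.

7.9 minutes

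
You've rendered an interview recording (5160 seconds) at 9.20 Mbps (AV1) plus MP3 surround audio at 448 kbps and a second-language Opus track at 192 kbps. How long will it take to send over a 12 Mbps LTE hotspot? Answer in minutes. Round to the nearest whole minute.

Audio total: 448 + 192 = 640 kbps = 0.640 Mbps.
Total bitrate: 9.840 Mbps.
File: 9.840 Mbps × 5160 s = 50774.4 Mb.
At 12 Mbps: 50774.4 / 12 = 4231.2 s ≈ 70.5 minutes.

71 minutes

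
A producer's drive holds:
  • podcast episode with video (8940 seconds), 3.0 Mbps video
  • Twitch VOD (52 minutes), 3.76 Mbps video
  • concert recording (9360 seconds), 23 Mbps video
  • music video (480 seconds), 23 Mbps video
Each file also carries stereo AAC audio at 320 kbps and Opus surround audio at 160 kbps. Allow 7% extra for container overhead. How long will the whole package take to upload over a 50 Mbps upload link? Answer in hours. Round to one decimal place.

1.6 hours

Audio total: 320 + 160 = 480 kbps = 0.480 Mbps.
podcast episode with video: 3.480 Mbps × 8940 s × 1.07 = 33289.0 Mb
Twitch VOD: 4.240 Mbps × 3120 s × 1.07 = 14154.8 Mb
concert recording: 23.480 Mbps × 9360 s × 1.07 = 235156.9 Mb
music video: 23.480 Mbps × 480 s × 1.07 = 12059.3 Mb
Total: 294660.0 Mb = 36832.5 MB.
At 50 Mbps: 294660.0 / 50 = 5893 s ≈ 1.64 hours.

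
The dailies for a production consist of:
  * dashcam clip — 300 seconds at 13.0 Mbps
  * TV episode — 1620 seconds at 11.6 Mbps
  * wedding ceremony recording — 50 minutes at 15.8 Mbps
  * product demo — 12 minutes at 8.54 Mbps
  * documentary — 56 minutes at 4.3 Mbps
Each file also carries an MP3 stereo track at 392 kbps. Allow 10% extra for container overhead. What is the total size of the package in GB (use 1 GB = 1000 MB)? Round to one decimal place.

Audio: 392 kbps = 0.392 Mbps.
dashcam clip: 13.392 Mbps × 300 s × 1.10 = 4419.4 Mb
TV episode: 11.992 Mbps × 1620 s × 1.10 = 21369.7 Mb
wedding ceremony recording: 16.192 Mbps × 3000 s × 1.10 = 53433.6 Mb
product demo: 8.932 Mbps × 720 s × 1.10 = 7074.1 Mb
documentary: 4.692 Mbps × 3360 s × 1.10 = 17341.6 Mb
Total: 103638.5 Mb = 12954.8 MB.
= 12.95 GB.

13.0 GB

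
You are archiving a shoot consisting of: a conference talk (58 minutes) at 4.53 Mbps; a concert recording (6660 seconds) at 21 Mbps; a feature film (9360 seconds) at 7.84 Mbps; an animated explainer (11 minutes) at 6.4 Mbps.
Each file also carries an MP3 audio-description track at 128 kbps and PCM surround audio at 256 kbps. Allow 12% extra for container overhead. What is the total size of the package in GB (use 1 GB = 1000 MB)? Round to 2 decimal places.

33.74 GB

Audio total: 128 + 256 = 384 kbps = 0.384 Mbps.
conference talk: 4.914 Mbps × 3480 s × 1.12 = 19152.8 Mb
concert recording: 21.384 Mbps × 6660 s × 1.12 = 159507.5 Mb
feature film: 8.224 Mbps × 9360 s × 1.12 = 86213.8 Mb
animated explainer: 6.784 Mbps × 660 s × 1.12 = 5014.7 Mb
Total: 269888.9 Mb = 33736.1 MB.
= 33.74 GB.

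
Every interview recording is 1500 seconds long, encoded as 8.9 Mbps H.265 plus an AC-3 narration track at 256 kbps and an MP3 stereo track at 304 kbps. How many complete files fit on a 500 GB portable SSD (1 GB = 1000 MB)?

Audio total: 256 + 304 = 560 kbps = 0.560 Mbps.
Total bitrate: 9.460 Mbps.
Per item: 9.460 Mbps × 1500 s = 14,190 Mb = 1,774 MB.
Capacity: 500 GB = 4,000,000 Mb; 281.89 items → 281 complete.

281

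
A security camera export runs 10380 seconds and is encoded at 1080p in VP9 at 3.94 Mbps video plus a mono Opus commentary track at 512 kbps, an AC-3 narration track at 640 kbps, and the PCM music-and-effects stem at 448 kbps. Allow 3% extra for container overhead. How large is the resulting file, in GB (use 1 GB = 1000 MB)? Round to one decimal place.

Audio total: 512 + 640 + 448 = 1600 kbps = 1.600 Mbps.
Total bitrate: 3.94 + 1.600 = 5.540 Mbps.
Stream data: 5.540 Mbps × 10380 s = 57505.2 Mb.
With 3% container overhead: ×1.03.
59,230 Mb ÷ 8 = 7,404 MB → 7.404 GB.

7.4 GB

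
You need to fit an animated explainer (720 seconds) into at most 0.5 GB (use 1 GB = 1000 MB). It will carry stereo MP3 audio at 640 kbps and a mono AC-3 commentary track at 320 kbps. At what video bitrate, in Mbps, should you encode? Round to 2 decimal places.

Budget: 0.5 GB = 4000.0 Mb.
Total bitrate budget: 4000.0 Mb / 720 s = 5.556 Mbps.
Audio total: 640 + 320 = 960 kbps = 0.960 Mbps.
Video: 5.556 − 0.960 = 4.596 Mbps.

4.60 Mbps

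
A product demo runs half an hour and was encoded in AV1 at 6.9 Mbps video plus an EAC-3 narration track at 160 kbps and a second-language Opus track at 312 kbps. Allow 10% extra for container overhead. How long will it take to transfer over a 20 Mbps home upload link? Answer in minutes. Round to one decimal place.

12.2 minutes

30 min = 1800 s
Audio total: 160 + 312 = 472 kbps = 0.472 Mbps.
Total bitrate: 7.372 Mbps.
File: 7.372 Mbps × 1800 s = 13269.6 Mb.
With 10% container overhead: ×1.10. → 14596.6 Mb.
At 20 Mbps: 14596.6 / 20 = 729.8 s ≈ 12.2 minutes.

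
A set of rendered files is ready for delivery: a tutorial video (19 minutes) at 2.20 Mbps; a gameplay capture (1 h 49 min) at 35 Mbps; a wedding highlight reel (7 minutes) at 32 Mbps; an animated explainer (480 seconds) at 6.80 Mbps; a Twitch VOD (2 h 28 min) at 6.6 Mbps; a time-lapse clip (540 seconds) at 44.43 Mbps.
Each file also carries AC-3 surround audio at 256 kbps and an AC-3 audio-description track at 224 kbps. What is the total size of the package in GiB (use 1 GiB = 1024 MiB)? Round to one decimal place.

Audio total: 256 + 224 = 480 kbps = 0.480 Mbps.
tutorial video: 2.680 Mbps × 1140 s = 3055.2 Mb
gameplay capture: 35.480 Mbps × 6540 s = 232039.2 Mb
wedding highlight reel: 32.480 Mbps × 420 s = 13641.6 Mb
animated explainer: 7.280 Mbps × 480 s = 3494.4 Mb
Twitch VOD: 7.080 Mbps × 8880 s = 62870.4 Mb
time-lapse clip: 44.910 Mbps × 540 s = 24251.4 Mb
Total: 339352.2 Mb = 42419.0 MB.
= 39.51 GiB.

39.5 GiB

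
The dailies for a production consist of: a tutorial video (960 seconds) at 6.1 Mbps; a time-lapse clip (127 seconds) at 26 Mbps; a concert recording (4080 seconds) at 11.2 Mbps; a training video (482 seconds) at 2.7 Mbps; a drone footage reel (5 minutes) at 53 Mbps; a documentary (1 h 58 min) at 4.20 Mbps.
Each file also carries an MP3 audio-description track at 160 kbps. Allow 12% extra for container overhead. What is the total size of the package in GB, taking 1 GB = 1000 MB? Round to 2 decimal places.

14.54 GB

Audio: 160 kbps = 0.160 Mbps.
tutorial video: 6.260 Mbps × 960 s × 1.12 = 6730.8 Mb
time-lapse clip: 26.160 Mbps × 127 s × 1.12 = 3721.0 Mb
concert recording: 11.360 Mbps × 4080 s × 1.12 = 51910.7 Mb
training video: 2.860 Mbps × 482 s × 1.12 = 1543.9 Mb
drone footage reel: 53.160 Mbps × 300 s × 1.12 = 17861.8 Mb
documentary: 4.360 Mbps × 7080 s × 1.12 = 34573.1 Mb
Total: 116341.2 Mb = 14542.6 MB.
= 14.54 GB.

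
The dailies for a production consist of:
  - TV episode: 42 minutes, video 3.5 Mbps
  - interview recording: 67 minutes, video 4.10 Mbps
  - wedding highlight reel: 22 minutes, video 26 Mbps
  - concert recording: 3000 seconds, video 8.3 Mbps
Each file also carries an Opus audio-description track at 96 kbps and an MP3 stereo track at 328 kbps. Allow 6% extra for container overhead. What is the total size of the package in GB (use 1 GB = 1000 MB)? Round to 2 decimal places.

Audio total: 96 + 328 = 424 kbps = 0.424 Mbps.
TV episode: 3.924 Mbps × 2520 s × 1.06 = 10481.8 Mb
interview recording: 4.524 Mbps × 4020 s × 1.06 = 19277.7 Mb
wedding highlight reel: 26.424 Mbps × 1320 s × 1.06 = 36972.5 Mb
concert recording: 8.724 Mbps × 3000 s × 1.06 = 27742.3 Mb
Total: 94474.2 Mb = 11809.3 MB.
= 11.81 GB.

11.81 GB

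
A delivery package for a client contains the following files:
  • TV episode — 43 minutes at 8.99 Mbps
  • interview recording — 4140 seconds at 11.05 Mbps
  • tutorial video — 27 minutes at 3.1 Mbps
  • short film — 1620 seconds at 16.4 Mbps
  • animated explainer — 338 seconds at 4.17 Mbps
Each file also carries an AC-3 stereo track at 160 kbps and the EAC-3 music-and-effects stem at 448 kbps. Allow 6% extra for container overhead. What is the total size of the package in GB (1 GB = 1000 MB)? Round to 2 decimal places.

Audio total: 160 + 448 = 608 kbps = 0.608 Mbps.
TV episode: 9.598 Mbps × 2580 s × 1.06 = 26248.6 Mb
interview recording: 11.658 Mbps × 4140 s × 1.06 = 51160.0 Mb
tutorial video: 3.708 Mbps × 1620 s × 1.06 = 6367.4 Mb
short film: 17.008 Mbps × 1620 s × 1.06 = 29206.1 Mb
animated explainer: 4.778 Mbps × 338 s × 1.06 = 1711.9 Mb
Total: 114694.0 Mb = 14336.7 MB.
= 14.34 GB.

14.34 GB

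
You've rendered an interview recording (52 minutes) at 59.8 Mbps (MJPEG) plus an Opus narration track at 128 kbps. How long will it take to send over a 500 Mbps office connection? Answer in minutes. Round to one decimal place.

52 min = 3120 s
Audio: 128 kbps = 0.128 Mbps.
Total bitrate: 59.928 Mbps.
File: 59.928 Mbps × 3120 s = 186975.4 Mb.
At 500 Mbps: 186975.4 / 500 = 374.0 s ≈ 6.23 minutes.

6.2 minutes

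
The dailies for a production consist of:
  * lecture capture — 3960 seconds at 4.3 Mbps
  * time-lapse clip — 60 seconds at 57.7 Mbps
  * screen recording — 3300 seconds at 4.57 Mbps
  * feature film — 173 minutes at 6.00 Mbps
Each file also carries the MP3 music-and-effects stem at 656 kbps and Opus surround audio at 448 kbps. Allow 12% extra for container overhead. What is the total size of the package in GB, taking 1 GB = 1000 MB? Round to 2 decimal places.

Audio total: 656 + 448 = 1104 kbps = 1.104 Mbps.
lecture capture: 5.404 Mbps × 3960 s × 1.12 = 23967.8 Mb
time-lapse clip: 58.804 Mbps × 60 s × 1.12 = 3951.6 Mb
screen recording: 5.674 Mbps × 3300 s × 1.12 = 20971.1 Mb
feature film: 7.104 Mbps × 10380 s × 1.12 = 82588.3 Mb
Total: 131478.8 Mb = 16434.9 MB.
= 16.43 GB.

16.43 GB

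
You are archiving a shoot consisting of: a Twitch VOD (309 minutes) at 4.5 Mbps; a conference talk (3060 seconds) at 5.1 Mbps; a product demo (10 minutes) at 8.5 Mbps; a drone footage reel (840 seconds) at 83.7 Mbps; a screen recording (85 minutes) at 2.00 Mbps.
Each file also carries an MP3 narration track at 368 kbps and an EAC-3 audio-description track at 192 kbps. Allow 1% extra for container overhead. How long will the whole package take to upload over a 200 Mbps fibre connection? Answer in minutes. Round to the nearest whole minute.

17 minutes

Audio total: 368 + 192 = 560 kbps = 0.560 Mbps.
Twitch VOD: 5.060 Mbps × 18540 s × 1.01 = 94750.5 Mb
conference talk: 5.660 Mbps × 3060 s × 1.01 = 17492.8 Mb
product demo: 9.060 Mbps × 600 s × 1.01 = 5490.4 Mb
drone footage reel: 84.260 Mbps × 840 s × 1.01 = 71486.2 Mb
screen recording: 2.560 Mbps × 5100 s × 1.01 = 13186.6 Mb
Total: 202406.4 Mb = 25300.8 MB.
At 200 Mbps: 202406.4 / 200 = 1012 s ≈ 16.9 minutes.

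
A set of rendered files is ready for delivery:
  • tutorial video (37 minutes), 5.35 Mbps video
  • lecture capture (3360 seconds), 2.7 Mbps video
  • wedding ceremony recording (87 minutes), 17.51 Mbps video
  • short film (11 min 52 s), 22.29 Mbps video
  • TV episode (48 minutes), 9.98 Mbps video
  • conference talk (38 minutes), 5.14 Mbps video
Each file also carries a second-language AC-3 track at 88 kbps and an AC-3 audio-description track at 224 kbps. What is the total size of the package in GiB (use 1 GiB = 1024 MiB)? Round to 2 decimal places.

20.24 GiB

Audio total: 88 + 224 = 312 kbps = 0.312 Mbps.
tutorial video: 5.662 Mbps × 2220 s = 12569.6 Mb
lecture capture: 3.012 Mbps × 3360 s = 10120.3 Mb
wedding ceremony recording: 17.822 Mbps × 5220 s = 93030.8 Mb
short film: 22.602 Mbps × 712 s = 16092.6 Mb
TV episode: 10.292 Mbps × 2880 s = 29641.0 Mb
conference talk: 5.452 Mbps × 2280 s = 12430.6 Mb
Total: 173884.9 Mb = 21735.6 MB.
= 20.24 GiB.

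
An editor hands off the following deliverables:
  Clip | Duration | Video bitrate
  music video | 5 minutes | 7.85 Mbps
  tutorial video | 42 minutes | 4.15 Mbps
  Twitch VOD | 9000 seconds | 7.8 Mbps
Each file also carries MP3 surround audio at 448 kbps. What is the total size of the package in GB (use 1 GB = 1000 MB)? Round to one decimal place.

11.0 GB

Audio: 448 kbps = 0.448 Mbps.
music video: 8.298 Mbps × 300 s = 2489.4 Mb
tutorial video: 4.598 Mbps × 2520 s = 11587.0 Mb
Twitch VOD: 8.248 Mbps × 9000 s = 74232.0 Mb
Total: 88308.4 Mb = 11038.5 MB.
= 11.04 GB.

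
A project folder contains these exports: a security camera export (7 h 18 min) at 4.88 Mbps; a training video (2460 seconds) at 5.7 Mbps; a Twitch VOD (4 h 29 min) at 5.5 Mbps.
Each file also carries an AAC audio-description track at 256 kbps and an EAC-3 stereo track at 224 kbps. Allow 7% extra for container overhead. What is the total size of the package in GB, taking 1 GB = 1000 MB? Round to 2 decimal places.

Audio total: 256 + 224 = 480 kbps = 0.480 Mbps.
security camera export: 5.360 Mbps × 26280 s × 1.07 = 150721.1 Mb
training video: 6.180 Mbps × 2460 s × 1.07 = 16267.0 Mb
Twitch VOD: 5.980 Mbps × 16140 s × 1.07 = 103273.4 Mb
Total: 270261.5 Mb = 33782.7 MB.
= 33.78 GB.

33.78 GB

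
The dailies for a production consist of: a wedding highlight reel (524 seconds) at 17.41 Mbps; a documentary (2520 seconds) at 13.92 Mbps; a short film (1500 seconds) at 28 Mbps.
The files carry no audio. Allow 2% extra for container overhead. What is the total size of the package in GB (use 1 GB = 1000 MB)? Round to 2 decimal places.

10.99 GB

wedding highlight reel: 17.410 Mbps × 524 s × 1.02 = 9305.3 Mb
documentary: 13.920 Mbps × 2520 s × 1.02 = 35780.0 Mb
short film: 28.000 Mbps × 1500 s × 1.02 = 42840.0 Mb
Total: 87925.3 Mb = 10990.7 MB.
= 10.99 GB.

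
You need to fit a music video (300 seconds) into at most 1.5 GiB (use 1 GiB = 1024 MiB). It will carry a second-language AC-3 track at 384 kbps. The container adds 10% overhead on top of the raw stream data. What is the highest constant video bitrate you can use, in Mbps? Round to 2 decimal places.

Budget: 1.5 GiB = 12884.9 Mb.
Stream payload after overhead: 12884.9 / 1.10 = 11713.5 Mb.
Total bitrate budget: 11713.5 Mb / 300 s = 39.045 Mbps.
Audio: 384 kbps = 0.384 Mbps.
Video: 39.045 − 0.384 = 38.661 Mbps.

38.66 Mbps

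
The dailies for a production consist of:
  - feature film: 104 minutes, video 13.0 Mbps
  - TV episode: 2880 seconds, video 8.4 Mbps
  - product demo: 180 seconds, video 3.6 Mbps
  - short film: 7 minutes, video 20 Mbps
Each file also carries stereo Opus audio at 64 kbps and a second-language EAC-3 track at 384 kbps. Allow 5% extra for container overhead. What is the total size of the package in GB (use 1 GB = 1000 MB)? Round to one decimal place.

15.6 GB

Audio total: 64 + 384 = 448 kbps = 0.448 Mbps.
feature film: 13.448 Mbps × 6240 s × 1.05 = 88111.3 Mb
TV episode: 8.848 Mbps × 2880 s × 1.05 = 26756.4 Mb
product demo: 4.048 Mbps × 180 s × 1.05 = 765.1 Mb
short film: 20.448 Mbps × 420 s × 1.05 = 9017.6 Mb
Total: 124650.3 Mb = 15581.3 MB.
= 15.58 GB.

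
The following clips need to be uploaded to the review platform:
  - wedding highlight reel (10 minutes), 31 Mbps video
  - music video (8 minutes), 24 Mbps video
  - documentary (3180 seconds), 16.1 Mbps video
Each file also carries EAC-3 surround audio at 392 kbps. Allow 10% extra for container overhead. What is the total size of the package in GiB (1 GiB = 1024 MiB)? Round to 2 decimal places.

10.63 GiB

Audio: 392 kbps = 0.392 Mbps.
wedding highlight reel: 31.392 Mbps × 600 s × 1.10 = 20718.7 Mb
music video: 24.392 Mbps × 480 s × 1.10 = 12879.0 Mb
documentary: 16.492 Mbps × 3180 s × 1.10 = 57689.0 Mb
Total: 91286.7 Mb = 11410.8 MB.
= 10.63 GiB.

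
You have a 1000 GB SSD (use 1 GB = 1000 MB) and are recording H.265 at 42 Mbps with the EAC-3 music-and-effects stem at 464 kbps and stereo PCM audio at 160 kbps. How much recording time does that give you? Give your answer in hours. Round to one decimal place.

52.1 hours

Audio total: 464 + 160 = 624 kbps = 0.624 Mbps.
Total bitrate: 42 + 0.624 = 42.624 Mbps.
Capacity: 1000 GB = 8,000,000 Mb.
Recording time: 8,000,000 / 42.624 = 187,688 s ≈ 52.1 hours.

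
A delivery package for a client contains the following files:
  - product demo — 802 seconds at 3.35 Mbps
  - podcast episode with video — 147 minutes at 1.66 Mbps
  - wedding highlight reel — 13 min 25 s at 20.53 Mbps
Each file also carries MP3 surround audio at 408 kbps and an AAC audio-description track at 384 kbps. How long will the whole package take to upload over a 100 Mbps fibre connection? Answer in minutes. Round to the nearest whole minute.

Audio total: 408 + 384 = 792 kbps = 0.792 Mbps.
product demo: 4.142 Mbps × 802 s = 3321.9 Mb
podcast episode with video: 2.452 Mbps × 8820 s = 21626.6 Mb
wedding highlight reel: 21.322 Mbps × 805 s = 17164.2 Mb
Total: 42112.7 Mb = 5264.1 MB.
At 100 Mbps: 42112.7 / 100 = 421 s ≈ 7.02 minutes.

7 minutes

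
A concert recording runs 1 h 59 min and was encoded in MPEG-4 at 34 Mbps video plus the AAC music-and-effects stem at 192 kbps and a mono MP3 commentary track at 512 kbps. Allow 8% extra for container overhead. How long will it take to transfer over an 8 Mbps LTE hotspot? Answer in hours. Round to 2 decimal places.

9.29 hours

1 h 59 min = 119 min = 7140 s
Audio total: 192 + 512 = 704 kbps = 0.704 Mbps.
Total bitrate: 34.704 Mbps.
File: 34.704 Mbps × 7140 s = 247786.6 Mb.
With 8% container overhead: ×1.08. → 267609.5 Mb.
At 8 Mbps: 267609.5 / 8 = 33451.2 s ≈ 9.29 hours.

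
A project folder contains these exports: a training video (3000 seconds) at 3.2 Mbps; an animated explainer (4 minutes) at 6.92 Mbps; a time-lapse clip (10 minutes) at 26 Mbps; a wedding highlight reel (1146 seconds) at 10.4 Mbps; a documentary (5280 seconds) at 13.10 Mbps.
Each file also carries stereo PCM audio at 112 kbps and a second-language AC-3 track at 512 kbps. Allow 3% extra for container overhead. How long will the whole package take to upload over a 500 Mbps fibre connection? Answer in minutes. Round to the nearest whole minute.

4 minutes

Audio total: 112 + 512 = 624 kbps = 0.624 Mbps.
training video: 3.824 Mbps × 3000 s × 1.03 = 11816.2 Mb
animated explainer: 7.544 Mbps × 240 s × 1.03 = 1864.9 Mb
time-lapse clip: 26.624 Mbps × 600 s × 1.03 = 16453.6 Mb
wedding highlight reel: 11.024 Mbps × 1146 s × 1.03 = 13012.5 Mb
documentary: 13.724 Mbps × 5280 s × 1.03 = 74636.6 Mb
Total: 117783.8 Mb = 14723.0 MB.
At 500 Mbps: 117783.8 / 500 = 236 s ≈ 3.93 minutes.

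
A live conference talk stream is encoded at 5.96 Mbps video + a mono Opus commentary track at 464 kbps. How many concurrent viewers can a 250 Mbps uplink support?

Audio: 464 kbps = 0.464 Mbps.
Per-viewer media rate: 6.424 Mbps.
250 Mbps = 250.0 Mbps; 250.0 / 6.424 = 38.92 → 38 viewers.

38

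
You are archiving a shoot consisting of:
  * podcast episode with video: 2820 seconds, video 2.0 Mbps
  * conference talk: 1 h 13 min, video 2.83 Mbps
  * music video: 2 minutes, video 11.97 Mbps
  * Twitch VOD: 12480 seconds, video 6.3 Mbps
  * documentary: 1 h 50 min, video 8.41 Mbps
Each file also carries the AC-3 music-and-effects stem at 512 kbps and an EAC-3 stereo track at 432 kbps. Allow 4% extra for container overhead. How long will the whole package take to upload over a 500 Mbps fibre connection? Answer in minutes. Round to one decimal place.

6.2 minutes

Audio total: 512 + 432 = 944 kbps = 0.944 Mbps.
podcast episode with video: 2.944 Mbps × 2820 s × 1.04 = 8634.2 Mb
conference talk: 3.774 Mbps × 4380 s × 1.04 = 17191.3 Mb
music video: 12.914 Mbps × 120 s × 1.04 = 1611.7 Mb
Twitch VOD: 7.244 Mbps × 12480 s × 1.04 = 94021.3 Mb
documentary: 9.354 Mbps × 6600 s × 1.04 = 64205.9 Mb
Total: 185664.3 Mb = 23208.0 MB.
At 500 Mbps: 185664.3 / 500 = 371 s ≈ 6.19 minutes.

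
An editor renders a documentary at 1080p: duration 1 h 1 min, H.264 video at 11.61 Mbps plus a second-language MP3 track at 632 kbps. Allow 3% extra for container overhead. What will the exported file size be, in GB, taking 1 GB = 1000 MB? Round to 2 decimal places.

5.77 GB

1 h 1 min = 61 min = 3660 s
Audio: 632 kbps = 0.632 Mbps.
Total bitrate: 11.61 + 0.632 = 12.242 Mbps.
Stream data: 12.242 Mbps × 3660 s = 44805.7 Mb.
With 3% container overhead: ×1.03.
46,150 Mb ÷ 8 = 5,769 MB → 5.769 GB.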